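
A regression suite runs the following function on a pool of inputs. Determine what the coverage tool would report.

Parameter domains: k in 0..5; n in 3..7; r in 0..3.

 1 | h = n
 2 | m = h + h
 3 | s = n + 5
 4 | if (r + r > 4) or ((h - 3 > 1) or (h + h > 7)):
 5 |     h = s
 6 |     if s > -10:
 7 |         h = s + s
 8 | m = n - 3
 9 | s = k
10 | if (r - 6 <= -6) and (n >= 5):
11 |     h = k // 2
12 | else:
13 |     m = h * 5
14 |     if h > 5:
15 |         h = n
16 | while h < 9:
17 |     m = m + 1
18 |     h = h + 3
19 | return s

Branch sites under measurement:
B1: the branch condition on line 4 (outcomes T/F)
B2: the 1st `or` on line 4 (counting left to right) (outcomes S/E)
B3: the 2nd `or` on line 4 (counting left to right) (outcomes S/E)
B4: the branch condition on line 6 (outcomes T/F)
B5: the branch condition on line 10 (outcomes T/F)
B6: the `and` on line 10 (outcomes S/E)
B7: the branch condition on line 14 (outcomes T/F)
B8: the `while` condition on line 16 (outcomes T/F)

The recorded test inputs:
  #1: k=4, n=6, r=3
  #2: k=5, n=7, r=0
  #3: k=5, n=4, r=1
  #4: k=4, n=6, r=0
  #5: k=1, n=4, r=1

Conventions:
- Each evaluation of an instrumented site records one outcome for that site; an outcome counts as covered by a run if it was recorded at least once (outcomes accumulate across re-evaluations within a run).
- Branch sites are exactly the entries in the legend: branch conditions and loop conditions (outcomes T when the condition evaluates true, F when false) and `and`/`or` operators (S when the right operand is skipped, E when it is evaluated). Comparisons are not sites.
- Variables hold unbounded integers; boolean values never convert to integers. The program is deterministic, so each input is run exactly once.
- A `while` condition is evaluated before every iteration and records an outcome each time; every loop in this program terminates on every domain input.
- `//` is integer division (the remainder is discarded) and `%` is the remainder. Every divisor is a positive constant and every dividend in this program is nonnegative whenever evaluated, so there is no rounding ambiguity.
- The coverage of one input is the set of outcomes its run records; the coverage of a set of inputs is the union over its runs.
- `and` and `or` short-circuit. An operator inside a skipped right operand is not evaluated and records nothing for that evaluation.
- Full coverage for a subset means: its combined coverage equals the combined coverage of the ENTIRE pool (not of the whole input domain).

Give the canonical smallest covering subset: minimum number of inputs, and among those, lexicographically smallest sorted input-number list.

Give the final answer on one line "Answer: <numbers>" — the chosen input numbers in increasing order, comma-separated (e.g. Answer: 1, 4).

input #1, k=4, n=6, r=3: events B2->S, B1->T, B4->T, B6->S, B5->F, B7->T, B8->T, B8->F; outcomes B1=T, B2=S, B4=T, B5=F, B6=S, B7=T, B8=T, B8=F
input #2, k=5, n=7, r=0: events B2->E, B3->S, B1->T, B4->T, B6->E, B5->T, B8->T, B8->T, B8->T, B8->F; outcomes B1=T, B2=E, B3=S, B4=T, B5=T, B6=E, B8=T, B8=F
input #3, k=5, n=4, r=1: events B2->E, B3->E, B1->T, B4->T, B6->S, B5->F, B7->T, B8->T, B8->T, B8->F; outcomes B1=T, B2=E, B3=E, B4=T, B5=F, B6=S, B7=T, B8=T, B8=F
input #4, k=4, n=6, r=0: events B2->E, B3->S, B1->T, B4->T, B6->E, B5->T, B8->T, B8->T, B8->T, B8->F; outcomes B1=T, B2=E, B3=S, B4=T, B5=T, B6=E, B8=T, B8=F
input #5, k=1, n=4, r=1: events B2->E, B3->E, B1->T, B4->T, B6->S, B5->F, B7->T, B8->T, B8->T, B8->F; outcomes B1=T, B2=E, B3=E, B4=T, B5=F, B6=S, B7=T, B8=T, B8=F
the full pool covers 13 outcomes: B1=T, B2=S, B2=E, B3=S, B3=E, B4=T, B5=T, B5=F, B6=S, B6=E, B7=T, B8=T, B8=F
checked all size-1 subsets: none covers 13 outcomes (max 9/13)
checked all size-2 subsets: none covers 13 outcomes (max 12/13)
size 3: inputs {1, 2, 3} cover all 13 outcomes, and no lexicographically smaller subset of this size does

Answer: 1, 2, 3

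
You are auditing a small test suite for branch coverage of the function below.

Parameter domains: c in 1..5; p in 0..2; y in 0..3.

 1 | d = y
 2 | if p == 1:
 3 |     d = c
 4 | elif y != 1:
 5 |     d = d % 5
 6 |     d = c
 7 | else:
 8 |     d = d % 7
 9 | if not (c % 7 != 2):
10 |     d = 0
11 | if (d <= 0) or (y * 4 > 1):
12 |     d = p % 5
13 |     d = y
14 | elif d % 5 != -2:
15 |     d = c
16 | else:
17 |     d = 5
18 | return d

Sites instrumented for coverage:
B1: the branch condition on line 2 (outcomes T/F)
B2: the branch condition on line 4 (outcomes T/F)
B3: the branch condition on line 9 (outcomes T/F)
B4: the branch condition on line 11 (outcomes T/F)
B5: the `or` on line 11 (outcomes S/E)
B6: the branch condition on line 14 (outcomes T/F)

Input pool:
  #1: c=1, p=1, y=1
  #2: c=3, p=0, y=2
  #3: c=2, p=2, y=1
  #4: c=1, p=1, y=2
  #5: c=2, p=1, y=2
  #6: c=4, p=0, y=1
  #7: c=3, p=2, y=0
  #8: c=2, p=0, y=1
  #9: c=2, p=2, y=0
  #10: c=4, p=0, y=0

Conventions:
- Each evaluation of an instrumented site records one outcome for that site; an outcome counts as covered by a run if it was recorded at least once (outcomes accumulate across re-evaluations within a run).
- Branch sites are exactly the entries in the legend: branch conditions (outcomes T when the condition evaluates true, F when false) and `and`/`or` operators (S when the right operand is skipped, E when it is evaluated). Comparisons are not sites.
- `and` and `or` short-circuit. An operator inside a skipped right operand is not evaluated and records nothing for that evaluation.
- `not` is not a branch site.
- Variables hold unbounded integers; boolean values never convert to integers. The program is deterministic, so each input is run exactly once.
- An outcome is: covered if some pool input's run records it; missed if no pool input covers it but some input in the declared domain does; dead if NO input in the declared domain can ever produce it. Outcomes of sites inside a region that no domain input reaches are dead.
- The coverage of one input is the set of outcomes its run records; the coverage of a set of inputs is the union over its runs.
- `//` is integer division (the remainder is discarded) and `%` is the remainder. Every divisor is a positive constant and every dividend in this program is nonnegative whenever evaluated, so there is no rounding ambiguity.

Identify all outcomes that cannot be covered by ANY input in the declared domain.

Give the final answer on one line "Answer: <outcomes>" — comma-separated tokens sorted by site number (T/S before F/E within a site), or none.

sweeping the full domain (60 inputs) for each outcome:
  B6=F: no domain input ever produces it -> dead
  reachable outcomes have witnesses, e.g. B1=T (e.g. c=1, p=1, y=0), B1=F (e.g. c=1, p=0, y=0), B2=T (e.g. c=1, p=0, y=0), B2=F (e.g. c=1, p=0, y=1)

Answer: B6=F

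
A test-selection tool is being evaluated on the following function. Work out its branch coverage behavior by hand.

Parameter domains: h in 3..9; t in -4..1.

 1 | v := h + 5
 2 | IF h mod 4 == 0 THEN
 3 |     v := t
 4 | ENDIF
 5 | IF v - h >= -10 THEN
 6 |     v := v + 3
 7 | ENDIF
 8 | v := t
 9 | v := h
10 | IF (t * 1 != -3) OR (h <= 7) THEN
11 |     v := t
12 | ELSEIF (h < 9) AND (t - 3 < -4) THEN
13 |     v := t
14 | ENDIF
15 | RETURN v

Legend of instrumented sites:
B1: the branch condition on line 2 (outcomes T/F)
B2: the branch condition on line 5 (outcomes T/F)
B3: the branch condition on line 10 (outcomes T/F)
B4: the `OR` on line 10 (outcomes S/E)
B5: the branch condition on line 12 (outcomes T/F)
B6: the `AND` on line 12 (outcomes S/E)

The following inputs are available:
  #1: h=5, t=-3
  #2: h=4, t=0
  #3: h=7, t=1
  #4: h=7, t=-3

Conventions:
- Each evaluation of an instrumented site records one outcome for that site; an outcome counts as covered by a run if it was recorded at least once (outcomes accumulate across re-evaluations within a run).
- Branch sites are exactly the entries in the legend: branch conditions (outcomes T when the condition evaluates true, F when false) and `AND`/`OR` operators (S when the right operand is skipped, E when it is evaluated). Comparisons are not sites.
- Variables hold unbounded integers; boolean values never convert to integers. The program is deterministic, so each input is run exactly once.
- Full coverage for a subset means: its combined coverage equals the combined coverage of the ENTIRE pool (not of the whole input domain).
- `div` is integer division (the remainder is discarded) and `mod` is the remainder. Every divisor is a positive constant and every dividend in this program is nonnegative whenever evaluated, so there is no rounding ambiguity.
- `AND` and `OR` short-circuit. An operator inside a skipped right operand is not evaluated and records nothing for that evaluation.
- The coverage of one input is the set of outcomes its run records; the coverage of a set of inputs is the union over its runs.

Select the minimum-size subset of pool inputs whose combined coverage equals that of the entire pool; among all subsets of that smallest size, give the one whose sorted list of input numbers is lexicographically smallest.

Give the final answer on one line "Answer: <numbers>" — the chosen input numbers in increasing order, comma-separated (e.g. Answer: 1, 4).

test 1 (h=5, t=-3) hits B1=F, B2=T, B3=T, B4=E
test 2 (h=4, t=0) hits B1=T, B2=T, B3=T, B4=S
test 3 (h=7, t=1) hits B1=F, B2=T, B3=T, B4=S
test 4 (h=7, t=-3) hits B1=F, B2=T, B3=T, B4=E
union over all inputs: B1=T, B1=F, B2=T, B3=T, B4=S, B4=E (6 outcomes)
no size-1 subset reaches all 6 outcomes (best union: 4/6)
size 2: inputs {1, 2} cover all 6 outcomes, and no lexicographically smaller subset of this size does

Answer: 1, 2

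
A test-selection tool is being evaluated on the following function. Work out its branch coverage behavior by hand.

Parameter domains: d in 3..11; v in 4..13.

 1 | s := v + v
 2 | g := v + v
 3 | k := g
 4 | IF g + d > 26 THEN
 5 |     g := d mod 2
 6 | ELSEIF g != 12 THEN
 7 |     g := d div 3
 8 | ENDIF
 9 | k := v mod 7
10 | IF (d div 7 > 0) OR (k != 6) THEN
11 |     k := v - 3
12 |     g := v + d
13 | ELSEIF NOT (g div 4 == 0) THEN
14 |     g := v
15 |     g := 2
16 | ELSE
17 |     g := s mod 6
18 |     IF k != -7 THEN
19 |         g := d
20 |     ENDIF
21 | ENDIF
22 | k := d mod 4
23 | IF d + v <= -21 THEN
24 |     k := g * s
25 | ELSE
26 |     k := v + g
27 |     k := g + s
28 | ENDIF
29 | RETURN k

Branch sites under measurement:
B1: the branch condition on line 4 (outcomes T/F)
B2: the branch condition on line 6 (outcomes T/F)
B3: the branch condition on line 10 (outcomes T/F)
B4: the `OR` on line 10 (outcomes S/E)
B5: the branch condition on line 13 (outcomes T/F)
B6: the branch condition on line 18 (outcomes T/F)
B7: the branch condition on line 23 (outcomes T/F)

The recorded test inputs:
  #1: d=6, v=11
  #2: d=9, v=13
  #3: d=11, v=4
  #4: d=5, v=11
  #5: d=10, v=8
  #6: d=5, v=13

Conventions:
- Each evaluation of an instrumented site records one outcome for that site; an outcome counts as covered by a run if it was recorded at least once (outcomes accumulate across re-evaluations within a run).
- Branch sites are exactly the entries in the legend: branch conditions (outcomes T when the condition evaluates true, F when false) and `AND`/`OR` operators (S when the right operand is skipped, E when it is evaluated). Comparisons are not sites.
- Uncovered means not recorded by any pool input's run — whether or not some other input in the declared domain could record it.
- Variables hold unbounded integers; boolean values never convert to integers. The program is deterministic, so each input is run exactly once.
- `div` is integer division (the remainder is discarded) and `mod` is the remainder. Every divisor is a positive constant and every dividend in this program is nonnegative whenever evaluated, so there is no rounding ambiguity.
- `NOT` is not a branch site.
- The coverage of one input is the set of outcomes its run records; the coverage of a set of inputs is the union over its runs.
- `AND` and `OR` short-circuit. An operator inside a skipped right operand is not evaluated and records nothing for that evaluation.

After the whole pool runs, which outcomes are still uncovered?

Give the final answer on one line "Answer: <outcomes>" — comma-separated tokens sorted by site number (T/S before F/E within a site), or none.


run #1 (d=6, v=11) records B1=T, B3=T, B4=E, B7=F
run #2 (d=9, v=13) records B1=T, B3=T, B4=S, B7=F
run #3 (d=11, v=4) records B1=F, B2=T, B3=T, B4=S, B7=F
run #4 (d=5, v=11) records B1=T, B3=T, B4=E, B7=F
run #5 (d=10, v=8) records B1=F, B2=T, B3=T, B4=S, B7=F
run #6 (d=5, v=13) records B1=T, B3=F, B4=E, B5=F, B6=T, B7=F
union over the pool: B1=T, B1=F, B2=T, B3=T, B3=F, B4=S, B4=E, B5=F, B6=T, B7=F
uncovered (4 of 14): B2=F, B5=T, B6=F, B7=T
Answer: B2=F, B5=T, B6=F, B7=T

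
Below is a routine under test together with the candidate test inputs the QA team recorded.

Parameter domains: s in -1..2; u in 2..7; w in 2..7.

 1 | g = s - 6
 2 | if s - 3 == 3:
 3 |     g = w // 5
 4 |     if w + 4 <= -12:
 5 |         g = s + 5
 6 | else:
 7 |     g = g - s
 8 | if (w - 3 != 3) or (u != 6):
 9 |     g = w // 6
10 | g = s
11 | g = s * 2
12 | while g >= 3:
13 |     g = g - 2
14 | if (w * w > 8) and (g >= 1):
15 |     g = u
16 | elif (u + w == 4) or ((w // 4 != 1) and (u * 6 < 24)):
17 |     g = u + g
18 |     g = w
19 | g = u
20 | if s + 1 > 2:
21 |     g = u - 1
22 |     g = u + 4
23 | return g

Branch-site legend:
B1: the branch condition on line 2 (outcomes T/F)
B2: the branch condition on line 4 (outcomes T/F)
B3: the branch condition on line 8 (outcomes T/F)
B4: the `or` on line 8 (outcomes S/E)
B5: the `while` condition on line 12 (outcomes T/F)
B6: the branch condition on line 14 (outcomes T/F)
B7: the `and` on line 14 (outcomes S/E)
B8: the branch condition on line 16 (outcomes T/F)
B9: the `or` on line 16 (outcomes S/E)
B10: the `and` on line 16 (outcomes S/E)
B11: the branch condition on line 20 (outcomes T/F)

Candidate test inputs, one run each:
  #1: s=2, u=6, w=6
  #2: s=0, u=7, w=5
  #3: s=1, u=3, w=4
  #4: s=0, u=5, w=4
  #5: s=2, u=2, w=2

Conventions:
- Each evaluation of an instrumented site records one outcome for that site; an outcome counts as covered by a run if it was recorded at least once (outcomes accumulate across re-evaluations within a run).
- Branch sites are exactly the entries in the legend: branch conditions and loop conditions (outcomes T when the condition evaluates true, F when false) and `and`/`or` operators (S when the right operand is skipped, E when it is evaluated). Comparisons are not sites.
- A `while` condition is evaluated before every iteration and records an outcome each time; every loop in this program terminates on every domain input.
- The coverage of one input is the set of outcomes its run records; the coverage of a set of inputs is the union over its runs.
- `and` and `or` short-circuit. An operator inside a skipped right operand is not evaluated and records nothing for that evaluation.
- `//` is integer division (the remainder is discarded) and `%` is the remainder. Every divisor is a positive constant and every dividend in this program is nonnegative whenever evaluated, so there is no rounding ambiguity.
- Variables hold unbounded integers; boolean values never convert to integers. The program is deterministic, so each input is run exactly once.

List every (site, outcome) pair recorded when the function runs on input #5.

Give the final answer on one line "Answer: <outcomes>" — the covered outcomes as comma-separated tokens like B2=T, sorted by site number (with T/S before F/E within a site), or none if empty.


Simulating input #5 (s=2, u=2, w=2) step by step:
  B1->F, B4->S, B3->T, B5->T, B5->F, B7->S, B6->F, B9->S, B8->T, B11->T
distinct outcomes covered: B1=F, B3=T, B4=S, B5=T, B5=F, B6=F, B7=S, B8=T, B9=S, B11=T
Answer: B1=F, B3=T, B4=S, B5=T, B5=F, B6=F, B7=S, B8=T, B9=S, B11=T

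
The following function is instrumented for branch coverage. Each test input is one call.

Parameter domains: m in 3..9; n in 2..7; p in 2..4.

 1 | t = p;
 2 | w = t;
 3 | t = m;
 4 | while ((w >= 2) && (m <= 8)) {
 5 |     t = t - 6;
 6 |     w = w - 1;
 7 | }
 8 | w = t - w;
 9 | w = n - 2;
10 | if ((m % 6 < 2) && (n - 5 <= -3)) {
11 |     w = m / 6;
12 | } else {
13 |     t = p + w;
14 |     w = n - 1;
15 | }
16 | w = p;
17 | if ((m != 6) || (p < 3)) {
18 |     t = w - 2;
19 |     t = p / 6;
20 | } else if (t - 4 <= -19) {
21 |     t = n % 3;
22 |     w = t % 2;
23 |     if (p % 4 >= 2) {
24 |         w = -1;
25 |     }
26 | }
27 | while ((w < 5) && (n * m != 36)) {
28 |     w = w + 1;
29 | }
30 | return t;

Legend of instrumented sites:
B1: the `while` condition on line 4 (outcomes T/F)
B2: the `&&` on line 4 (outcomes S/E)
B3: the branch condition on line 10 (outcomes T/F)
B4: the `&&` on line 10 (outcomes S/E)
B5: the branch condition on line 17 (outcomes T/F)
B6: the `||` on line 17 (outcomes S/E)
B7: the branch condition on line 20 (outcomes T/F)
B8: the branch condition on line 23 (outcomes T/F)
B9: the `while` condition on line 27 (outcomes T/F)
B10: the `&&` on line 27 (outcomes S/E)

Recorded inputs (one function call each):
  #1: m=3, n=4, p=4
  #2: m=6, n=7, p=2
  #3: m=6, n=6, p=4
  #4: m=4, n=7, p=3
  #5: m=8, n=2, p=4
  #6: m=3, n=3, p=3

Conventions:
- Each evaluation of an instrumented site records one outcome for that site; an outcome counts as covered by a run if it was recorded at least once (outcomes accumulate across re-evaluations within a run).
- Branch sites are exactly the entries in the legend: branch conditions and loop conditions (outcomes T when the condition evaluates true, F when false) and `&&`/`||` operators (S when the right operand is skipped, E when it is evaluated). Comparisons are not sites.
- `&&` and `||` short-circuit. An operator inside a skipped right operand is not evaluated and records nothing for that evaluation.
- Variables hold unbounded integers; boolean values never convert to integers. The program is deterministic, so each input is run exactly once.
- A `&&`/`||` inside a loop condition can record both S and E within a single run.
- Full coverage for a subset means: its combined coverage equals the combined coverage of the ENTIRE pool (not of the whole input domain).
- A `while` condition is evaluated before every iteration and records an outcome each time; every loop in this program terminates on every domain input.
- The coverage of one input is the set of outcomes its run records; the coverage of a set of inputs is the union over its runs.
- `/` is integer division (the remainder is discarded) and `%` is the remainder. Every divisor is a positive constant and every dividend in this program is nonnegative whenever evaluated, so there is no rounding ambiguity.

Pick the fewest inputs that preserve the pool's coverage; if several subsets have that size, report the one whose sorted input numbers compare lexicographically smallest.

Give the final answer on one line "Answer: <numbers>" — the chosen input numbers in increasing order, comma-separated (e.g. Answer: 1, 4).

input #1, m=3, n=4, p=4: events B2->E, B1->T, B2->E, B1->T, B2->E, B1->T, B2->S, B1->F, B4->S, B3->F, B6->S, B5->T, B10->E, B9->T, ...; outcomes B1=T, B1=F, B2=S, B2=E, B3=F, B4=S, B5=T, B6=S, B9=T, B9=F, B10=S, B10=E
input #2, m=6, n=7, p=2: events B2->E, B1->T, B2->S, B1->F, B4->E, B3->F, B6->E, B5->T, B10->E, B9->T, B10->E, B9->T, B10->E, B9->T, ...; outcomes B1=T, B1=F, B2=S, B2=E, B3=F, B4=E, B5=T, B6=E, B9=T, B9=F, B10=S, B10=E
input #3, m=6, n=6, p=4: events B2->E, B1->T, B2->E, B1->T, B2->E, B1->T, B2->S, B1->F, B4->E, B3->F, B6->E, B5->F, B7->F, B10->E, ...; outcomes B1=T, B1=F, B2=S, B2=E, B3=F, B4=E, B5=F, B6=E, B7=F, B9=F, B10=E
input #4, m=4, n=7, p=3: events B2->E, B1->T, B2->E, B1->T, B2->S, B1->F, B4->S, B3->F, B6->S, B5->T, B10->E, B9->T, B10->E, B9->T, ...; outcomes B1=T, B1=F, B2=S, B2=E, B3=F, B4=S, B5=T, B6=S, B9=T, B9=F, B10=S, B10=E
input #5, m=8, n=2, p=4: events B2->E, B1->T, B2->E, B1->T, B2->E, B1->T, B2->S, B1->F, B4->S, B3->F, B6->S, B5->T, B10->E, B9->T, ...; outcomes B1=T, B1=F, B2=S, B2=E, B3=F, B4=S, B5=T, B6=S, B9=T, B9=F, B10=S, B10=E
input #6, m=3, n=3, p=3: events B2->E, B1->T, B2->E, B1->T, B2->S, B1->F, B4->S, B3->F, B6->S, B5->T, B10->E, B9->T, B10->E, B9->T, ...; outcomes B1=T, B1=F, B2=S, B2=E, B3=F, B4=S, B5=T, B6=S, B9=T, B9=F, B10=S, B10=E
together the pool reaches 16 outcomes: B1=T, B1=F, B2=S, B2=E, B3=F, B4=S, B4=E, B5=T, B5=F, B6=S, B6=E, B7=F, B9=T, B9=F, B10=S, B10=E
every size-1 subset falls short of the 16 outcomes (best: 12/16)
inputs {1, 3} (size 2) cover everything; no size-2 subset with a lexicographically smaller index list covers all 16

Answer: 1, 3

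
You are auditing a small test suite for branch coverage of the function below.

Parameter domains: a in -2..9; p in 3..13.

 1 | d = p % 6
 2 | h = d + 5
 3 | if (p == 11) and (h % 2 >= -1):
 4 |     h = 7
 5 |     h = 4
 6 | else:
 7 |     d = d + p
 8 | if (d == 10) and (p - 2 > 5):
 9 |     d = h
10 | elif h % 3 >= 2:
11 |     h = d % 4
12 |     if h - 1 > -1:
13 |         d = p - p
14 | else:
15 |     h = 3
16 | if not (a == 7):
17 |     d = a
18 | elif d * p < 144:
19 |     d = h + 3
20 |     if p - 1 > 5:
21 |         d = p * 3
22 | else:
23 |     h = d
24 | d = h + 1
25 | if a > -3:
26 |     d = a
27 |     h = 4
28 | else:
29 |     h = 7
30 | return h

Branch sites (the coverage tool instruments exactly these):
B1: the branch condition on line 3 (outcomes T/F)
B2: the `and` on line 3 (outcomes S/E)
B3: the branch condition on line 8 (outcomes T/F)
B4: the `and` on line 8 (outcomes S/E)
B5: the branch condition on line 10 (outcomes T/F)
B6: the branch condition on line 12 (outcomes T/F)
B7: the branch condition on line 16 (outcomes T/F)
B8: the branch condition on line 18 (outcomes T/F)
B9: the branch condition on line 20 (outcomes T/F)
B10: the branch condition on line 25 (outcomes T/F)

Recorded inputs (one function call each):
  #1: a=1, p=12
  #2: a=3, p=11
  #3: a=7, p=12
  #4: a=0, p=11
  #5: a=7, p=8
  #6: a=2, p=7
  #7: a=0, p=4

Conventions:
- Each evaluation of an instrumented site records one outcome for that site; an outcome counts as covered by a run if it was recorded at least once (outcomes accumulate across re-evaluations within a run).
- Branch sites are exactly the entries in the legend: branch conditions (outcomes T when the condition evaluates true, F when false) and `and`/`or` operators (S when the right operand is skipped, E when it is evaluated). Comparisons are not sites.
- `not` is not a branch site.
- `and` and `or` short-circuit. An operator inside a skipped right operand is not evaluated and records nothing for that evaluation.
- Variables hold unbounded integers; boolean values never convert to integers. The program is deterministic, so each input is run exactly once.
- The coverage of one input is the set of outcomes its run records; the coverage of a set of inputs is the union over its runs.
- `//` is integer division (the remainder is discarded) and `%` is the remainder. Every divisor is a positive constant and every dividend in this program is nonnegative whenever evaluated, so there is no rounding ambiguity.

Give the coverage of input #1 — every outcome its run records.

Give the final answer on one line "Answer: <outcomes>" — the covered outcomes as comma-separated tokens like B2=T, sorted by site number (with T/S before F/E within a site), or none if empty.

Tracing the run of input #1 (a=1, p=12):
  B2->S, B1->F, B4->S, B3->F, B5->T, B6->F, B7->T, B10->T
deduplicating events, the covered set is: B1=F, B2=S, B3=F, B4=S, B5=T, B6=F, B7=T, B10=T

Answer: B1=F, B2=S, B3=F, B4=S, B5=T, B6=F, B7=T, B10=T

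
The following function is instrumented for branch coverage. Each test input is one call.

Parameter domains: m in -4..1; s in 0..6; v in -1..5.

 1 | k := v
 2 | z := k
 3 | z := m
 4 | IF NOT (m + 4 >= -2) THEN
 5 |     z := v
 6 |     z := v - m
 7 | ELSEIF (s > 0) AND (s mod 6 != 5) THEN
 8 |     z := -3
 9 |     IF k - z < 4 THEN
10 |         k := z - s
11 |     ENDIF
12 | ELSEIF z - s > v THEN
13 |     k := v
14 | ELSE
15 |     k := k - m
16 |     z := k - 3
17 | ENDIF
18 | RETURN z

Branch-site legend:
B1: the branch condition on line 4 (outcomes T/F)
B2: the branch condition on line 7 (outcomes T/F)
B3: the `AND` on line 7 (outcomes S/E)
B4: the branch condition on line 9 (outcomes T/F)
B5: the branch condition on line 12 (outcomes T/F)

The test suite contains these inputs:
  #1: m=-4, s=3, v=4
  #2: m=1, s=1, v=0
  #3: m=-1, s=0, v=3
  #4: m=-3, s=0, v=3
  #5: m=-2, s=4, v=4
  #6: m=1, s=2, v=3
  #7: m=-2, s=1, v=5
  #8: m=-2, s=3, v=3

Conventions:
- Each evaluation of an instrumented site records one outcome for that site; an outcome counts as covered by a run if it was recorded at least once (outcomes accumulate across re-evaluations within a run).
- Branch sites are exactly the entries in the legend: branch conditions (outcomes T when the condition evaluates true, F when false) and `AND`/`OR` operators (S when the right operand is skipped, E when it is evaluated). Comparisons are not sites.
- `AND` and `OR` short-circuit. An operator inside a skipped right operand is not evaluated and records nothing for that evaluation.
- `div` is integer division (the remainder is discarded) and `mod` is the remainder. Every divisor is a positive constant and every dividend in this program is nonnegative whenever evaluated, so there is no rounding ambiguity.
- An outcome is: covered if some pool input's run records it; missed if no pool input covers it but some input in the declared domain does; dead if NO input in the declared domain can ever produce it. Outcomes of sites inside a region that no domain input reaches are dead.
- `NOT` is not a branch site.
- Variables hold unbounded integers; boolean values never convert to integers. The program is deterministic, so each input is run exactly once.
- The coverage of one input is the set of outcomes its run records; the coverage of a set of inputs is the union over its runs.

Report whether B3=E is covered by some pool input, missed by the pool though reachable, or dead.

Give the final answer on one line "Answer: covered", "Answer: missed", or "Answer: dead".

B3=E is recorded by pool input(s) 1, 2, 5, 6, 7, 8 -> covered

Answer: covered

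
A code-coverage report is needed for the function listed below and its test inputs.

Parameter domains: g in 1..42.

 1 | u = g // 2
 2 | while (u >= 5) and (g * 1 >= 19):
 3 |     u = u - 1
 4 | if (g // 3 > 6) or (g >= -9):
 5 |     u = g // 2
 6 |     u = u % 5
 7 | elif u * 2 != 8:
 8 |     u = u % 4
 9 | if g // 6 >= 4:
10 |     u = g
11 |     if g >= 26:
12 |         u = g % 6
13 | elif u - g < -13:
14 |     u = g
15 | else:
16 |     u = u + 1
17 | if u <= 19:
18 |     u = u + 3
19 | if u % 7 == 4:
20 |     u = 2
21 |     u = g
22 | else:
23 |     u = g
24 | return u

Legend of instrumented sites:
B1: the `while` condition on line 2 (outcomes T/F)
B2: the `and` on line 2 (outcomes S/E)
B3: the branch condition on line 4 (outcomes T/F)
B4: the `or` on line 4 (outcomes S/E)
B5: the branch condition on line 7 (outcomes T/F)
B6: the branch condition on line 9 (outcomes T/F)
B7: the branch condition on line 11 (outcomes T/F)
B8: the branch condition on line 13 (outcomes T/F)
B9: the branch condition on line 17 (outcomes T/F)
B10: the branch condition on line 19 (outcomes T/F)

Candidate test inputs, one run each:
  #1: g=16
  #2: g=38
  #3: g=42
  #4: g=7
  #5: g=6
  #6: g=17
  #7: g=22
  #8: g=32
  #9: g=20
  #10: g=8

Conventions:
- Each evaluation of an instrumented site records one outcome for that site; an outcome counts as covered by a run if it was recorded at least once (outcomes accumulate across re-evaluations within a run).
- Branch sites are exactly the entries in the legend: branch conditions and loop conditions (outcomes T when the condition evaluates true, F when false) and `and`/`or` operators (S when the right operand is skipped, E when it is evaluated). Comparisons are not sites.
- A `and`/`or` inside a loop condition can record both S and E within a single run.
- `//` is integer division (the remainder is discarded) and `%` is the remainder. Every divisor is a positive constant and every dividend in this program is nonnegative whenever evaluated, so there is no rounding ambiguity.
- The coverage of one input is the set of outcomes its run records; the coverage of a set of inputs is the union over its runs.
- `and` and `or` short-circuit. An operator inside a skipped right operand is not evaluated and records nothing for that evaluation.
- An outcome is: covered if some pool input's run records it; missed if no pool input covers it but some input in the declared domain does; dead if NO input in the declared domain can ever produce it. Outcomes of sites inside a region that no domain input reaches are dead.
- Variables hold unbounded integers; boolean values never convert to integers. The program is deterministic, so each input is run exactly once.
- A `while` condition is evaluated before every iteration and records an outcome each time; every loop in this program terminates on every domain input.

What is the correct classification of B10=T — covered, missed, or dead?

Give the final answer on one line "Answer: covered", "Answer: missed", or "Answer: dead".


no pool input records B10=T
but domain input (g=1) does record it -> reachable, so missed
Answer: missed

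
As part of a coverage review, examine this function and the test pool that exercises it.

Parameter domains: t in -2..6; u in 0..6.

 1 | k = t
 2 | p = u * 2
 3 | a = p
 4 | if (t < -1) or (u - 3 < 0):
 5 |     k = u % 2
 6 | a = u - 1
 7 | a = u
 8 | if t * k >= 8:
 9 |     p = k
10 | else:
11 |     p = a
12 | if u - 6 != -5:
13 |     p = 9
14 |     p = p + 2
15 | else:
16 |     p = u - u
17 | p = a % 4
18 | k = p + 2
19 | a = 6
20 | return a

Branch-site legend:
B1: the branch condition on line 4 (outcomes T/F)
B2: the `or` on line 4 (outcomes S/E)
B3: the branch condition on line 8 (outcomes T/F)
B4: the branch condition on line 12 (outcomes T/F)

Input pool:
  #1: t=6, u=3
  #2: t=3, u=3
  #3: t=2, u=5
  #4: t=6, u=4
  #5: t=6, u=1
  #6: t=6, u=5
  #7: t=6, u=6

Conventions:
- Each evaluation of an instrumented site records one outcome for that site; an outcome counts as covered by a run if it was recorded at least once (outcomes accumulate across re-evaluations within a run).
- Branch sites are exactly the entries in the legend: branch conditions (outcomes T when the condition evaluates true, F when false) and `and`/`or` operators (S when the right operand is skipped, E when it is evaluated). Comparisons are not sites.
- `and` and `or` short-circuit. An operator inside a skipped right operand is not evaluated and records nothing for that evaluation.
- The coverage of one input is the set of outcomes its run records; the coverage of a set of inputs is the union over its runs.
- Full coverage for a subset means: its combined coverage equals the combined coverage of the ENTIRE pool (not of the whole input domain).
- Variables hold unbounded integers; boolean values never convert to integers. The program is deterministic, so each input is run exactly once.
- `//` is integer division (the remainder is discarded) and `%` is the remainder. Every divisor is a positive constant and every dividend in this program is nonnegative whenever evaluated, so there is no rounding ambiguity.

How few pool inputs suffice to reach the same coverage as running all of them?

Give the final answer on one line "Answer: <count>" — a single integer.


run #1 (t=6, u=3) runs B2->E, B1->F, B3->T, B4->T; records B1=F, B2=E, B3=T, B4=T
run #2 (t=3, u=3) runs B2->E, B1->F, B3->T, B4->T; records B1=F, B2=E, B3=T, B4=T
run #3 (t=2, u=5) runs B2->E, B1->F, B3->F, B4->T; records B1=F, B2=E, B3=F, B4=T
run #4 (t=6, u=4) runs B2->E, B1->F, B3->T, B4->T; records B1=F, B2=E, B3=T, B4=T
run #5 (t=6, u=1) runs B2->E, B1->T, B3->F, B4->F; records B1=T, B2=E, B3=F, B4=F
run #6 (t=6, u=5) runs B2->E, B1->F, B3->T, B4->T; records B1=F, B2=E, B3=T, B4=T
run #7 (t=6, u=6) runs B2->E, B1->F, B3->T, B4->T; records B1=F, B2=E, B3=T, B4=T
together the pool reaches 7 outcomes: B1=T, B1=F, B2=E, B3=T, B3=F, B4=T, B4=F
size 1 is not enough: best union over all size-1 subsets is 4/7
the canonical winner is {1, 5}: size 2, full 7-outcome coverage, earliest index list among size-2 covers
Answer: 2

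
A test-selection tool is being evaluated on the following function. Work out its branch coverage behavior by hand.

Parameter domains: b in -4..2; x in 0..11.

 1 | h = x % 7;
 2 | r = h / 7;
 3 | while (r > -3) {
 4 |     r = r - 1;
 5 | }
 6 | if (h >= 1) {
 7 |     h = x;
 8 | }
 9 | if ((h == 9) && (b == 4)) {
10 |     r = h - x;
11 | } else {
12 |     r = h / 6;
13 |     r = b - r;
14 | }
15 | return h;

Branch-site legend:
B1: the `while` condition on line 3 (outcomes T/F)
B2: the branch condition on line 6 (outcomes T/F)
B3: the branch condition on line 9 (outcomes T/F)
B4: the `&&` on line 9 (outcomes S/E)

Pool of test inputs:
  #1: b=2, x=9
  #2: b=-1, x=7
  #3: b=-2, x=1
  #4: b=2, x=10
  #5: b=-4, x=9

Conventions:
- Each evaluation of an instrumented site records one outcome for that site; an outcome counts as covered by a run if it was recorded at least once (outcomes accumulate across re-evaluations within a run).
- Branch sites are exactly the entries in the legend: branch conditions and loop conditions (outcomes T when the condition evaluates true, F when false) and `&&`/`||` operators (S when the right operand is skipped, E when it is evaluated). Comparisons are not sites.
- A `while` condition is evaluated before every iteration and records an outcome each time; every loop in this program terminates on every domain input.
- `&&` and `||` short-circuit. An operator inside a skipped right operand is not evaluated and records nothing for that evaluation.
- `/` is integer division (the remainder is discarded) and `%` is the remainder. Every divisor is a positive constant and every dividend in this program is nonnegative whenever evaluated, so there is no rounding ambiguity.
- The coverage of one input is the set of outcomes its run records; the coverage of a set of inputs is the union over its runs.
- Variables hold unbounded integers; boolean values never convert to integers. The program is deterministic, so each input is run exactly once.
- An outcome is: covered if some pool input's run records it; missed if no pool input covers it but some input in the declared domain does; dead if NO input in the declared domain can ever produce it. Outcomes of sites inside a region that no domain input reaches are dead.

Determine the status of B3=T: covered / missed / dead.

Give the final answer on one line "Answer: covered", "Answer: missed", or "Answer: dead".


no pool input records B3=T
checking all 84 inputs in the declared domain: B3=T is never recorded -> dead
Answer: dead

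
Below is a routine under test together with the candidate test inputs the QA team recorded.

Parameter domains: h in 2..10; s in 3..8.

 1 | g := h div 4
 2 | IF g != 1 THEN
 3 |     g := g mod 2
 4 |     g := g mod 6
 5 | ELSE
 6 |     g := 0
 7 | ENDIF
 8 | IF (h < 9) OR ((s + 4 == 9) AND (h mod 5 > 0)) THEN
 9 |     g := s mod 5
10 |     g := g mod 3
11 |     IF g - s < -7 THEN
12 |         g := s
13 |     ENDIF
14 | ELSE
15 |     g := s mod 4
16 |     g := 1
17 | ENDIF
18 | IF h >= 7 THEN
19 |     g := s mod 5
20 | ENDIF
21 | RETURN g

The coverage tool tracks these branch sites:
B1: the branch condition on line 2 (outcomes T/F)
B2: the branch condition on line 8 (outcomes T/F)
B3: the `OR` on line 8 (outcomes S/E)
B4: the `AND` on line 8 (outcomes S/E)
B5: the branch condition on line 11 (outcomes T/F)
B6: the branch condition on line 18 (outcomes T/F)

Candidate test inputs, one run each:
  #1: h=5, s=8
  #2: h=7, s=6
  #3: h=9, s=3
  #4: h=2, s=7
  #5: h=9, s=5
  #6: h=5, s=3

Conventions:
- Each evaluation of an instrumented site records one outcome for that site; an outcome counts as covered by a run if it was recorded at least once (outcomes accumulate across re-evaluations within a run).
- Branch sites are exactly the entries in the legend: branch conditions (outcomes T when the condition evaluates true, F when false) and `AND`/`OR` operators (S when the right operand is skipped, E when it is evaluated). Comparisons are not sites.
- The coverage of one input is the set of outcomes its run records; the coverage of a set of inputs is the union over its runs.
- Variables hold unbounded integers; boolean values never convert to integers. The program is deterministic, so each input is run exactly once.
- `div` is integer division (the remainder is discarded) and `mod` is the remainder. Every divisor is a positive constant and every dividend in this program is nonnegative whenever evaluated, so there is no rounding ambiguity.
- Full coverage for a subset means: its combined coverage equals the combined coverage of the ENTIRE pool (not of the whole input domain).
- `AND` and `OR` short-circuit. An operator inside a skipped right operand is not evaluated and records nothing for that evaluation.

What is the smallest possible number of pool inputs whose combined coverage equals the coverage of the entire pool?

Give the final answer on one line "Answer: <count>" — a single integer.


run #1 (h=5, s=8) runs B1->F, B3->S, B2->T, B5->T, B6->F; records B1=F, B2=T, B3=S, B5=T, B6=F
run #2 (h=7, s=6) runs B1->F, B3->S, B2->T, B5->F, B6->T; records B1=F, B2=T, B3=S, B5=F, B6=T
run #3 (h=9, s=3) runs B1->T, B3->E, B4->S, B2->F, B6->T; records B1=T, B2=F, B3=E, B4=S, B6=T
run #4 (h=2, s=7) runs B1->T, B3->S, B2->T, B5->F, B6->F; records B1=T, B2=T, B3=S, B5=F, B6=F
run #5 (h=9, s=5) runs B1->T, B3->E, B4->E, B2->T, B5->F, B6->T; records B1=T, B2=T, B3=E, B4=E, B5=F, B6=T
run #6 (h=5, s=3) runs B1->F, B3->S, B2->T, B5->F, B6->F; records B1=F, B2=T, B3=S, B5=F, B6=F
together the pool reaches 12 outcomes: B1=T, B1=F, B2=T, B2=F, B3=S, B3=E, B4=S, B4=E, B5=T, B5=F, B6=T, B6=F
size 1 is not enough: best union over all size-1 subsets is 6/12
size 2 is not enough: best union over all size-2 subsets is 10/12
size 3: inputs {1, 3, 5} cover all 12 outcomes, and no lexicographically smaller subset of this size does
Answer: 3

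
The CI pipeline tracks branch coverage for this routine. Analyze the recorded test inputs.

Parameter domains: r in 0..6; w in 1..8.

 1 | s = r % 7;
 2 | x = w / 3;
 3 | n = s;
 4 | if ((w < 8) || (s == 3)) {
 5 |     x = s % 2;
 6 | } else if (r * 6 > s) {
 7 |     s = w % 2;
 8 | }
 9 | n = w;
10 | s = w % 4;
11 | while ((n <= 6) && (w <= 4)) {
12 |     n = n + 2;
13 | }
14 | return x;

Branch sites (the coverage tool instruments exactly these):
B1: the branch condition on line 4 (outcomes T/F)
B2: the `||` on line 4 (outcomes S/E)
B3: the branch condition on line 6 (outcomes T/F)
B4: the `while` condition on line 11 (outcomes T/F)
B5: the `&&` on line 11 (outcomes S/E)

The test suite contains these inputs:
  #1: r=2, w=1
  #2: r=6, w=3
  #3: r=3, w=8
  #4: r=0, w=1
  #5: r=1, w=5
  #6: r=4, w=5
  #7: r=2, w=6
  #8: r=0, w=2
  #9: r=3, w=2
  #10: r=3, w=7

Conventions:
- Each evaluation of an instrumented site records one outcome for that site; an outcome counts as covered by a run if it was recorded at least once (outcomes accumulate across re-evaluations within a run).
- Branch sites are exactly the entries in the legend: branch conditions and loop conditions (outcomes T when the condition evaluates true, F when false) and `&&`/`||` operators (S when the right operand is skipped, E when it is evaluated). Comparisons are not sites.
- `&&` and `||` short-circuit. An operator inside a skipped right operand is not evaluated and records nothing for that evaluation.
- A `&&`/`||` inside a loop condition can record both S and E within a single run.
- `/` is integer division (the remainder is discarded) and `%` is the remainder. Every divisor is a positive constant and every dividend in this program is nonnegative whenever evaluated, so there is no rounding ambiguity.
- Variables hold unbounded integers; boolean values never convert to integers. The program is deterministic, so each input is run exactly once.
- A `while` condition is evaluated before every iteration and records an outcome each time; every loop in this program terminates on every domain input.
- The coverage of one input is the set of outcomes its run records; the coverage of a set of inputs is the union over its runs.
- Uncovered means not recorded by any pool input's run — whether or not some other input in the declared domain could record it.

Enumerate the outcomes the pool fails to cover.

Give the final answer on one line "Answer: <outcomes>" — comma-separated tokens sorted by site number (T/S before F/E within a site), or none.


run #1 (r=2, w=1) runs B2->S, B1->T, B5->E, B4->T, B5->E, B4->T, B5->E, B4->T, B5->S, B4->F; records B1=T, B2=S, B4=T, B4=F, B5=S, B5=E
run #2 (r=6, w=3) runs B2->S, B1->T, B5->E, B4->T, B5->E, B4->T, B5->S, B4->F; records B1=T, B2=S, B4=T, B4=F, B5=S, B5=E
run #3 (r=3, w=8) runs B2->E, B1->T, B5->S, B4->F; records B1=T, B2=E, B4=F, B5=S
run #4 (r=0, w=1) runs B2->S, B1->T, B5->E, B4->T, B5->E, B4->T, B5->E, B4->T, B5->S, B4->F; records B1=T, B2=S, B4=T, B4=F, B5=S, B5=E
run #5 (r=1, w=5) runs B2->S, B1->T, B5->E, B4->F; records B1=T, B2=S, B4=F, B5=E
run #6 (r=4, w=5) runs B2->S, B1->T, B5->E, B4->F; records B1=T, B2=S, B4=F, B5=E
run #7 (r=2, w=6) runs B2->S, B1->T, B5->E, B4->F; records B1=T, B2=S, B4=F, B5=E
run #8 (r=0, w=2) runs B2->S, B1->T, B5->E, B4->T, B5->E, B4->T, B5->E, B4->T, B5->S, B4->F; records B1=T, B2=S, B4=T, B4=F, B5=S, B5=E
run #9 (r=3, w=2) runs B2->S, B1->T, B5->E, B4->T, B5->E, B4->T, B5->E, B4->T, B5->S, B4->F; records B1=T, B2=S, B4=T, B4=F, B5=S, B5=E
run #10 (r=3, w=7) runs B2->S, B1->T, B5->S, B4->F; records B1=T, B2=S, B4=F, B5=S
union over the pool: B1=T, B2=S, B2=E, B4=T, B4=F, B5=S, B5=E
uncovered (3 of 10): B1=F, B3=T, B3=F
Answer: B1=F, B3=T, B3=F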